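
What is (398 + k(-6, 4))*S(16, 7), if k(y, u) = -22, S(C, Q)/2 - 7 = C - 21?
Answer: 1504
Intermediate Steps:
S(C, Q) = -28 + 2*C (S(C, Q) = 14 + 2*(C - 21) = 14 + 2*(-21 + C) = 14 + (-42 + 2*C) = -28 + 2*C)
(398 + k(-6, 4))*S(16, 7) = (398 - 22)*(-28 + 2*16) = 376*(-28 + 32) = 376*4 = 1504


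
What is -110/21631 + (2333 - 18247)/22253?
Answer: -346683564/481354643 ≈ -0.72022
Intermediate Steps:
-110/21631 + (2333 - 18247)/22253 = -110*1/21631 - 15914*1/22253 = -110/21631 - 15914/22253 = -346683564/481354643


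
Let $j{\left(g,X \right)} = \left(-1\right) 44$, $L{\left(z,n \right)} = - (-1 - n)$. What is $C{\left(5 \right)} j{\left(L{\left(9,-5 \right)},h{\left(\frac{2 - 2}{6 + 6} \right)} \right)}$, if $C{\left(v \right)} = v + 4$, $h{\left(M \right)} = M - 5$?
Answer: $-396$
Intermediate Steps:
$L{\left(z,n \right)} = 1 + n$
$h{\left(M \right)} = -5 + M$ ($h{\left(M \right)} = M - 5 = -5 + M$)
$j{\left(g,X \right)} = -44$
$C{\left(v \right)} = 4 + v$
$C{\left(5 \right)} j{\left(L{\left(9,-5 \right)},h{\left(\frac{2 - 2}{6 + 6} \right)} \right)} = \left(4 + 5\right) \left(-44\right) = 9 \left(-44\right) = -396$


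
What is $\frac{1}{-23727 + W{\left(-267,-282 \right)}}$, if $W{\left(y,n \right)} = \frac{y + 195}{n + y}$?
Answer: $- \frac{61}{1447339} \approx -4.2146 \cdot 10^{-5}$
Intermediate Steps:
$W{\left(y,n \right)} = \frac{195 + y}{n + y}$
$\frac{1}{-23727 + W{\left(-267,-282 \right)}} = \frac{1}{-23727 + \frac{195 - 267}{-282 - 267}} = \frac{1}{-23727 + \frac{1}{-549} \left(-72\right)} = \frac{1}{-23727 - - \frac{8}{61}} = \frac{1}{-23727 + \frac{8}{61}} = \frac{1}{- \frac{1447339}{61}} = - \frac{61}{1447339}$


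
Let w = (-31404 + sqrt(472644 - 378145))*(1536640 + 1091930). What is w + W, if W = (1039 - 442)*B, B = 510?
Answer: -82547307810 + 2628570*sqrt(94499) ≈ -8.1739e+10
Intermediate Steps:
w = -82547612280 + 2628570*sqrt(94499) (w = (-31404 + sqrt(94499))*2628570 = -82547612280 + 2628570*sqrt(94499) ≈ -8.1740e+10)
W = 304470 (W = (1039 - 442)*510 = 597*510 = 304470)
w + W = (-82547612280 + 2628570*sqrt(94499)) + 304470 = -82547307810 + 2628570*sqrt(94499)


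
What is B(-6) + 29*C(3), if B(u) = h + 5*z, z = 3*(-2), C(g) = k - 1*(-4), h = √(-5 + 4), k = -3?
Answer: -1 + I ≈ -1.0 + 1.0*I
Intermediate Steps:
h = I (h = √(-1) = I ≈ 1.0*I)
C(g) = 1 (C(g) = -3 - 1*(-4) = -3 + 4 = 1)
z = -6
B(u) = -30 + I (B(u) = I + 5*(-6) = I - 30 = -30 + I)
B(-6) + 29*C(3) = (-30 + I) + 29*1 = (-30 + I) + 29 = -1 + I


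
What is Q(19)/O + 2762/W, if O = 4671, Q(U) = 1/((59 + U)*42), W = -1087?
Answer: -42264664265/16633487052 ≈ -2.5409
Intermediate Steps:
Q(U) = 1/(42*(59 + U)) (Q(U) = (1/42)/(59 + U) = 1/(42*(59 + U)))
Q(19)/O + 2762/W = (1/(42*(59 + 19)))/4671 + 2762/(-1087) = ((1/42)/78)*(1/4671) + 2762*(-1/1087) = ((1/42)*(1/78))*(1/4671) - 2762/1087 = (1/3276)*(1/4671) - 2762/1087 = 1/15302196 - 2762/1087 = -42264664265/16633487052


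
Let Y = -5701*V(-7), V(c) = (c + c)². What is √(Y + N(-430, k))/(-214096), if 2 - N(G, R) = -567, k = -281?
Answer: -I*√1116827/214096 ≈ -0.0049361*I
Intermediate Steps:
V(c) = 4*c² (V(c) = (2*c)² = 4*c²)
N(G, R) = 569 (N(G, R) = 2 - 1*(-567) = 2 + 567 = 569)
Y = -1117396 (Y = -22804*(-7)² = -22804*49 = -5701*196 = -1117396)
√(Y + N(-430, k))/(-214096) = √(-1117396 + 569)/(-214096) = √(-1116827)*(-1/214096) = (I*√1116827)*(-1/214096) = -I*√1116827/214096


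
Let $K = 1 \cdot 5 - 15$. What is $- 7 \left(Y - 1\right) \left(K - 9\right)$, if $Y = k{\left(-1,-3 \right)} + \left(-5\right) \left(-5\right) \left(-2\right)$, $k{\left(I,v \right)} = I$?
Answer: $-6916$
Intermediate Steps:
$K = -10$ ($K = 5 - 15 = -10$)
$Y = -51$ ($Y = -1 + \left(-5\right) \left(-5\right) \left(-2\right) = -1 + 25 \left(-2\right) = -1 - 50 = -51$)
$- 7 \left(Y - 1\right) \left(K - 9\right) = - 7 \left(-51 - 1\right) \left(-10 - 9\right) = - 7 \left(\left(-52\right) \left(-19\right)\right) = \left(-7\right) 988 = -6916$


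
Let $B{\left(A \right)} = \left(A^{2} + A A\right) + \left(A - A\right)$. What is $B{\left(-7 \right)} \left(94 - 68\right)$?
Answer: $2548$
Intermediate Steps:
$B{\left(A \right)} = 2 A^{2}$ ($B{\left(A \right)} = \left(A^{2} + A^{2}\right) + 0 = 2 A^{2} + 0 = 2 A^{2}$)
$B{\left(-7 \right)} \left(94 - 68\right) = 2 \left(-7\right)^{2} \left(94 - 68\right) = 2 \cdot 49 \cdot 26 = 98 \cdot 26 = 2548$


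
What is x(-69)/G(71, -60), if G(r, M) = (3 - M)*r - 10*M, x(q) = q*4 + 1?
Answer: -275/5073 ≈ -0.054209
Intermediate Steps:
x(q) = 1 + 4*q (x(q) = 4*q + 1 = 1 + 4*q)
G(r, M) = -10*M + r*(3 - M) (G(r, M) = r*(3 - M) - 10*M = -10*M + r*(3 - M))
x(-69)/G(71, -60) = (1 + 4*(-69))/(-10*(-60) + 3*71 - 1*(-60)*71) = (1 - 276)/(600 + 213 + 4260) = -275/5073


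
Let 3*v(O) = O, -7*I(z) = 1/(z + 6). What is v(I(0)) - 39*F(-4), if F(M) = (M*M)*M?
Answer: 314495/126 ≈ 2496.0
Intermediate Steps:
I(z) = -1/(7*(6 + z)) (I(z) = -1/(7*(z + 6)) = -1/(7*(6 + z)))
F(M) = M³ (F(M) = M²*M = M³)
v(O) = O/3
v(I(0)) - 39*F(-4) = (-1/(42 + 7*0))/3 - 39*(-4)³ = (-1/(42 + 0))/3 - 39*(-64) = (-1/42)/3 + 2496 = (-1*1/42)/3 + 2496 = (⅓)*(-1/42) + 2496 = -1/126 + 2496 = 314495/126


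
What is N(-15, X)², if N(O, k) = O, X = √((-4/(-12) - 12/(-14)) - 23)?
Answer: 225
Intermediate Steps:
X = I*√9618/21 (X = √((-4*(-1/12) - 12*(-1/14)) - 23) = √((⅓ + 6/7) - 23) = √(25/21 - 23) = √(-458/21) = I*√9618/21 ≈ 4.6701*I)
N(-15, X)² = (-15)² = 225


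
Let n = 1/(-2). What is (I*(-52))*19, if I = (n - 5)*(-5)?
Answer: -27170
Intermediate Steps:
n = -½ ≈ -0.50000
I = 55/2 (I = (-½ - 5)*(-5) = -11/2*(-5) = 55/2 ≈ 27.500)
(I*(-52))*19 = ((55/2)*(-52))*19 = -1430*19 = -27170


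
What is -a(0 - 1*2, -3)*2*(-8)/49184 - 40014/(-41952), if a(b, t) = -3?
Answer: 538935/565616 ≈ 0.95283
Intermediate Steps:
-a(0 - 1*2, -3)*2*(-8)/49184 - 40014/(-41952) = -(-3*2)*(-8)/49184 - 40014/(-41952) = -(-6)*(-8)*(1/49184) - 40014*(-1/41952) = -1*48*(1/49184) + 351/368 = -48*1/49184 + 351/368 = -3/3074 + 351/368 = 538935/565616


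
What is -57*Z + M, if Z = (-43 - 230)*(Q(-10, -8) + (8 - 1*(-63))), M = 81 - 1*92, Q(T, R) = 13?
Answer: 1307113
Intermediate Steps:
M = -11 (M = 81 - 92 = -11)
Z = -22932 (Z = (-43 - 230)*(13 + (8 - 1*(-63))) = -273*(13 + (8 + 63)) = -273*(13 + 71) = -273*84 = -22932)
-57*Z + M = -57*(-22932) - 11 = 1307124 - 11 = 1307113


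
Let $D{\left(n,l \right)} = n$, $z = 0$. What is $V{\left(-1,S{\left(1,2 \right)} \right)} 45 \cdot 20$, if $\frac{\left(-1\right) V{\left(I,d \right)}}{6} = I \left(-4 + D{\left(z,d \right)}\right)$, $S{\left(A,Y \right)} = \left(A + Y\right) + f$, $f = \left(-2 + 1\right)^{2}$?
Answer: $-21600$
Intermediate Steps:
$f = 1$ ($f = \left(-1\right)^{2} = 1$)
$S{\left(A,Y \right)} = 1 + A + Y$ ($S{\left(A,Y \right)} = \left(A + Y\right) + 1 = 1 + A + Y$)
$V{\left(I,d \right)} = 24 I$ ($V{\left(I,d \right)} = - 6 I \left(-4 + 0\right) = - 6 I \left(-4\right) = - 6 \left(- 4 I\right) = 24 I$)
$V{\left(-1,S{\left(1,2 \right)} \right)} 45 \cdot 20 = 24 \left(-1\right) 45 \cdot 20 = \left(-24\right) 45 \cdot 20 = \left(-1080\right) 20 = -21600$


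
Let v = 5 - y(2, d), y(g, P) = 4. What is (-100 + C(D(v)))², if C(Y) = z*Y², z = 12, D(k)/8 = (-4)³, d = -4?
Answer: 9894975514384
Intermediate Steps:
v = 1 (v = 5 - 1*4 = 5 - 4 = 1)
D(k) = -512 (D(k) = 8*(-4)³ = 8*(-64) = -512)
C(Y) = 12*Y²
(-100 + C(D(v)))² = (-100 + 12*(-512)²)² = (-100 + 12*262144)² = (-100 + 3145728)² = 3145628² = 9894975514384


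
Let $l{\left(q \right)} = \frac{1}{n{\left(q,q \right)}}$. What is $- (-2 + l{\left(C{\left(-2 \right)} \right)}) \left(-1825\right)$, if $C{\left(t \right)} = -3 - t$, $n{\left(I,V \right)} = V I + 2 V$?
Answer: $-5475$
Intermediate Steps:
$n{\left(I,V \right)} = 2 V + I V$ ($n{\left(I,V \right)} = I V + 2 V = 2 V + I V$)
$l{\left(q \right)} = \frac{1}{q \left(2 + q\right)}$
$- (-2 + l{\left(C{\left(-2 \right)} \right)}) \left(-1825\right) = - (-2 + \frac{1}{\left(-3 - -2\right) \left(2 - 1\right)}) \left(-1825\right) = - (-2 + \frac{1}{\left(-3 + 2\right) \left(2 + \left(-3 + 2\right)\right)}) \left(-1825\right) = - (-2 + \frac{1}{\left(-1\right) \left(2 - 1\right)}) \left(-1825\right) = - (-2 - 1^{-1}) \left(-1825\right) = - (-2 - 1) \left(-1825\right) = \left(-1\right) \left(-3\right) \left(-1825\right) = 3 \left(-1825\right) = -5475$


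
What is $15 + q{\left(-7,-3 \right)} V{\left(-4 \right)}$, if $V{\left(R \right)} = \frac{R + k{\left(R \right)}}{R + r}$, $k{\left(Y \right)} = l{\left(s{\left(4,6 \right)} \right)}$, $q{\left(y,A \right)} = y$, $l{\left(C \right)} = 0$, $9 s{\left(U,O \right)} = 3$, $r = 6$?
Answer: $29$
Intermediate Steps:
$s{\left(U,O \right)} = \frac{1}{3}$ ($s{\left(U,O \right)} = \frac{1}{9} \cdot 3 = \frac{1}{3}$)
$k{\left(Y \right)} = 0$
$V{\left(R \right)} = \frac{R}{6 + R}$ ($V{\left(R \right)} = \frac{R + 0}{R + 6} = \frac{R}{6 + R}$)
$15 + q{\left(-7,-3 \right)} V{\left(-4 \right)} = 15 - 7 \left(- \frac{4}{6 - 4}\right) = 15 - 7 \left(- \frac{4}{2}\right) = 15 - 7 \left(\left(-4\right) \frac{1}{2}\right) = 15 - -14 = 15 + 14 = 29$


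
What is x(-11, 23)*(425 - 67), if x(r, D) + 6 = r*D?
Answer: -92722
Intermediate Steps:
x(r, D) = -6 + D*r (x(r, D) = -6 + r*D = -6 + D*r)
x(-11, 23)*(425 - 67) = (-6 + 23*(-11))*(425 - 67) = (-6 - 253)*358 = -259*358 = -92722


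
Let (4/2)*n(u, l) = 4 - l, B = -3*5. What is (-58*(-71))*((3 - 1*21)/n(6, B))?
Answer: -148248/19 ≈ -7802.5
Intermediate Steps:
B = -15
n(u, l) = 2 - l/2 (n(u, l) = (4 - l)/2 = 2 - l/2)
(-58*(-71))*((3 - 1*21)/n(6, B)) = (-58*(-71))*((3 - 1*21)/(2 - ½*(-15))) = 4118*((3 - 21)/(2 + 15/2)) = 4118*(-18/19/2) = 4118*(-18*2/19) = 4118*(-36/19) = -148248/19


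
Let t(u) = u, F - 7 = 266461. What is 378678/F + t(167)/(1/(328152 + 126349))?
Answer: 10112682890417/133234 ≈ 7.5902e+7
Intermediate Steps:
F = 266468 (F = 7 + 266461 = 266468)
378678/F + t(167)/(1/(328152 + 126349)) = 378678/266468 + 167/(1/(328152 + 126349)) = 378678*(1/266468) + 167/(1/454501) = 189339/133234 + 167/(1/454501) = 189339/133234 + 167*454501 = 189339/133234 + 75901667 = 10112682890417/133234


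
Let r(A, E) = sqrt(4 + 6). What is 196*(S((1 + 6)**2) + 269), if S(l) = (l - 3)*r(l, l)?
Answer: 52724 + 9016*sqrt(10) ≈ 81235.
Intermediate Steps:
r(A, E) = sqrt(10)
S(l) = sqrt(10)*(-3 + l) (S(l) = (l - 3)*sqrt(10) = (-3 + l)*sqrt(10) = sqrt(10)*(-3 + l))
196*(S((1 + 6)**2) + 269) = 196*(sqrt(10)*(-3 + (1 + 6)**2) + 269) = 196*(sqrt(10)*(-3 + 7**2) + 269) = 196*(sqrt(10)*(-3 + 49) + 269) = 196*(sqrt(10)*46 + 269) = 196*(46*sqrt(10) + 269) = 196*(269 + 46*sqrt(10)) = 52724 + 9016*sqrt(10)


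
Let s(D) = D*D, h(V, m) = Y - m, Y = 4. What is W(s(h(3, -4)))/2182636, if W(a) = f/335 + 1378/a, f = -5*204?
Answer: 39635/4679571584 ≈ 8.4698e-6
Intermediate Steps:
f = -1020
h(V, m) = 4 - m
s(D) = D²
W(a) = -204/67 + 1378/a (W(a) = -1020/335 + 1378/a = -1020*1/335 + 1378/a = -204/67 + 1378/a)
W(s(h(3, -4)))/2182636 = (-204/67 + 1378/((4 - 1*(-4))²))/2182636 = (-204/67 + 1378/((4 + 4)²))*(1/2182636) = (-204/67 + 1378/(8²))*(1/2182636) = (-204/67 + 1378/64)*(1/2182636) = (-204/67 + 1378*(1/64))*(1/2182636) = (-204/67 + 689/32)*(1/2182636) = (39635/2144)*(1/2182636) = 39635/4679571584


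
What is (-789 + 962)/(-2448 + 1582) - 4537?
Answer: -3929215/866 ≈ -4537.2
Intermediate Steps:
(-789 + 962)/(-2448 + 1582) - 4537 = 173/(-866) - 4537 = 173*(-1/866) - 4537 = -173/866 - 4537 = -3929215/866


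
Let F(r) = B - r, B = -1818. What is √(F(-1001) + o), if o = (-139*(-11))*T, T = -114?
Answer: I*√175123 ≈ 418.48*I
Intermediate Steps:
F(r) = -1818 - r
o = -174306 (o = -139*(-11)*(-114) = 1529*(-114) = -174306)
√(F(-1001) + o) = √((-1818 - 1*(-1001)) - 174306) = √((-1818 + 1001) - 174306) = √(-817 - 174306) = √(-175123) = I*√175123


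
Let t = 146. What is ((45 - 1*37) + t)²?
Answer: 23716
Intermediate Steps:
((45 - 1*37) + t)² = ((45 - 1*37) + 146)² = ((45 - 37) + 146)² = (8 + 146)² = 154² = 23716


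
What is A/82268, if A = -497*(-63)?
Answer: 31311/82268 ≈ 0.38060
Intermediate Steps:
A = 31311
A/82268 = 31311/82268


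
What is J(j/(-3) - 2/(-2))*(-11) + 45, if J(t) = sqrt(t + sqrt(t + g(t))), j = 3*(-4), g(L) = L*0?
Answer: 45 - 11*sqrt(5 + sqrt(5)) ≈ 15.410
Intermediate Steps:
g(L) = 0
j = -12
J(t) = sqrt(t + sqrt(t)) (J(t) = sqrt(t + sqrt(t + 0)) = sqrt(t + sqrt(t)))
J(j/(-3) - 2/(-2))*(-11) + 45 = sqrt((-12/(-3) - 2/(-2)) + sqrt(-12/(-3) - 2/(-2)))*(-11) + 45 = sqrt((-12*(-1/3) - 2*(-1/2)) + sqrt(-12*(-1/3) - 2*(-1/2)))*(-11) + 45 = sqrt((4 + 1) + sqrt(4 + 1))*(-11) + 45 = sqrt(5 + sqrt(5))*(-11) + 45 = -11*sqrt(5 + sqrt(5)) + 45 = 45 - 11*sqrt(5 + sqrt(5))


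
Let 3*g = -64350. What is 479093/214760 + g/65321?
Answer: 26688231853/14028337960 ≈ 1.9025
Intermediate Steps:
g = -21450 (g = (⅓)*(-64350) = -21450)
479093/214760 + g/65321 = 479093/214760 - 21450/65321 = 26688231853/14028337960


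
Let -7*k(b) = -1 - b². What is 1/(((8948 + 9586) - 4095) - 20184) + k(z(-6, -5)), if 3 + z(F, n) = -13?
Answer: 1476458/40215 ≈ 36.714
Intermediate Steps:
z(F, n) = -16 (z(F, n) = -3 - 13 = -16)
k(b) = ⅐ + b²/7 (k(b) = -(-1 - b²)/7 = ⅐ + b²/7)
1/(((8948 + 9586) - 4095) - 20184) + k(z(-6, -5)) = 1/(((8948 + 9586) - 4095) - 20184) + (⅐ + (⅐)*(-16)²) = 1/((18534 - 4095) - 20184) + (⅐ + (⅐)*256) = 1/(14439 - 20184) + (⅐ + 256/7) = 1/(-5745) + 257/7 = -1/5745 + 257/7 = 1476458/40215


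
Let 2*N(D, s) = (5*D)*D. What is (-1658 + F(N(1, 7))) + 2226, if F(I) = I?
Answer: 1141/2 ≈ 570.50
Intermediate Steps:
N(D, s) = 5*D²/2 (N(D, s) = ((5*D)*D)/2 = (5*D²)/2 = 5*D²/2)
(-1658 + F(N(1, 7))) + 2226 = (-1658 + (5/2)*1²) + 2226 = (-1658 + (5/2)*1) + 2226 = (-1658 + 5/2) + 2226 = -3311/2 + 2226 = 1141/2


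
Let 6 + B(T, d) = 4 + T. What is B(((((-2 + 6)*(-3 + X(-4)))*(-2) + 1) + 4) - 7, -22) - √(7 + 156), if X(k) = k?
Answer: 52 - √163 ≈ 39.233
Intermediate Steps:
B(T, d) = -2 + T (B(T, d) = -6 + (4 + T) = -2 + T)
B(((((-2 + 6)*(-3 + X(-4)))*(-2) + 1) + 4) - 7, -22) - √(7 + 156) = (-2 + (((((-2 + 6)*(-3 - 4))*(-2) + 1) + 4) - 7)) - √(7 + 156) = (-2 + ((((4*(-7))*(-2) + 1) + 4) - 7)) - √163 = (-2 + (((-28*(-2) + 1) + 4) - 7)) - √163 = (-2 + (((56 + 1) + 4) - 7)) - √163 = (-2 + ((57 + 4) - 7)) - √163 = (-2 + (61 - 7)) - √163 = (-2 + 54) - √163 = 52 - √163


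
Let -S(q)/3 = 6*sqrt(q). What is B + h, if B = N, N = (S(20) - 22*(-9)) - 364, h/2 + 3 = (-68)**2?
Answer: 9076 - 36*sqrt(5) ≈ 8995.5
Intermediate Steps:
S(q) = -18*sqrt(q)
h = 9242 (h = -6 + 2*(-68)**2 = -6 + 2*4624 = -6 + 9248 = 9242)
N = -166 - 36*sqrt(5) (N = (-36*sqrt(5) - 22*(-9)) - 364 = (-36*sqrt(5) + 198) - 364 = (198 - 36*sqrt(5)) - 364 = -166 - 36*sqrt(5) ≈ -246.50)
B = -166 - 36*sqrt(5) ≈ -246.50
B + h = (-166 - 36*sqrt(5)) + 9242 = 9076 - 36*sqrt(5)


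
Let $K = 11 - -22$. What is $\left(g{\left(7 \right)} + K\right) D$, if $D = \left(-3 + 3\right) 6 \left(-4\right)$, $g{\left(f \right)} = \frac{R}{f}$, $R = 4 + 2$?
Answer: $0$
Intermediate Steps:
$R = 6$
$K = 33$ ($K = 11 + 22 = 33$)
$g{\left(f \right)} = \frac{6}{f}$
$D = 0$ ($D = 0 \cdot 6 \left(-4\right) = 0 \left(-4\right) = 0$)
$\left(g{\left(7 \right)} + K\right) D = \left(\frac{6}{7} + 33\right) 0 = \frac{237}{7} \cdot 0 = 0$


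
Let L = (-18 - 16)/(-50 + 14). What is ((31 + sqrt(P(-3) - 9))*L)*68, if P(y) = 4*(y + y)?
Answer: 17918/9 + 578*I*sqrt(33)/9 ≈ 1990.9 + 368.93*I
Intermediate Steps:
P(y) = 8*y (P(y) = 4*(2*y) = 8*y)
L = 17/18 (L = -34/(-36) = -34*(-1/36) = 17/18 ≈ 0.94444)
((31 + sqrt(P(-3) - 9))*L)*68 = ((31 + sqrt(8*(-3) - 9))*(17/18))*68 = ((31 + sqrt(-24 - 9))*(17/18))*68 = ((31 + sqrt(-33))*(17/18))*68 = ((31 + I*sqrt(33))*(17/18))*68 = (527/18 + 17*I*sqrt(33)/18)*68 = 17918/9 + 578*I*sqrt(33)/9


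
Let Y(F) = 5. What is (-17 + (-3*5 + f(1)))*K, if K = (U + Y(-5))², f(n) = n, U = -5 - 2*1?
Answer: -124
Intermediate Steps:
U = -7 (U = -5 - 2 = -7)
K = 4 (K = (-7 + 5)² = (-2)² = 4)
(-17 + (-3*5 + f(1)))*K = (-17 + (-3*5 + 1))*4 = (-17 + (-15 + 1))*4 = (-17 - 14)*4 = -31*4 = -124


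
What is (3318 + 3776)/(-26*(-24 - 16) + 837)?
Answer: 7094/1877 ≈ 3.7794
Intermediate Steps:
(3318 + 3776)/(-26*(-24 - 16) + 837) = 7094/(-26*(-40) + 837) = 7094/(1040 + 837) = 7094/1877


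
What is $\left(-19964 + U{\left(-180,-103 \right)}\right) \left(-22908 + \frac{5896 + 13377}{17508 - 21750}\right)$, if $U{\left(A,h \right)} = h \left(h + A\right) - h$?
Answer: $- \frac{150457873932}{707} \approx -2.1281 \cdot 10^{8}$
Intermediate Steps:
$U{\left(A,h \right)} = - h + h \left(A + h\right)$ ($U{\left(A,h \right)} = h \left(A + h\right) - h = - h + h \left(A + h\right)$)
$\left(-19964 + U{\left(-180,-103 \right)}\right) \left(-22908 + \frac{5896 + 13377}{17508 - 21750}\right) = \left(-19964 - 103 \left(-1 - 180 - 103\right)\right) \left(-22908 + \frac{5896 + 13377}{17508 - 21750}\right) = \left(-19964 - -29252\right) \left(-22908 + \frac{19273}{-4242}\right) = \left(-19964 + 29252\right) \left(-22908 + 19273 \left(- \frac{1}{4242}\right)\right) = 9288 \left(-22908 - \frac{19273}{4242}\right) = 9288 \left(- \frac{97195009}{4242}\right) = - \frac{150457873932}{707}$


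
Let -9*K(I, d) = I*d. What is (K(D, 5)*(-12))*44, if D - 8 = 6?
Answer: 12320/3 ≈ 4106.7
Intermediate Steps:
D = 14 (D = 8 + 6 = 14)
K(I, d) = -I*d/9
(K(D, 5)*(-12))*44 = (-⅑*14*5*(-12))*44 = -70/9*(-12)*44 = (280/3)*44 = 12320/3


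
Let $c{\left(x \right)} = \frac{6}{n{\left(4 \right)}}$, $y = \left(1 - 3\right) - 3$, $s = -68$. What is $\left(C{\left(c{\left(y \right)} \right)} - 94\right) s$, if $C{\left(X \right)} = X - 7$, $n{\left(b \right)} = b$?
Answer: $6766$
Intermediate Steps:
$y = -5$ ($y = \left(1 - 3\right) - 3 = -2 - 3 = -5$)
$c{\left(x \right)} = \frac{3}{2}$ ($c{\left(x \right)} = \frac{6}{4} = 6 \cdot \frac{1}{4} = \frac{3}{2}$)
$C{\left(X \right)} = -7 + X$ ($C{\left(X \right)} = X - 7 = -7 + X$)
$\left(C{\left(c{\left(y \right)} \right)} - 94\right) s = \left(\left(-7 + \frac{3}{2}\right) - 94\right) \left(-68\right) = \left(- \frac{11}{2} - 94\right) \left(-68\right) = \left(- \frac{199}{2}\right) \left(-68\right) = 6766$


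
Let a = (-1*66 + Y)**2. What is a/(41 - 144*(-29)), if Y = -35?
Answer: 10201/4217 ≈ 2.4190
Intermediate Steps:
a = 10201 (a = (-1*66 - 35)**2 = (-66 - 35)**2 = (-101)**2 = 10201)
a/(41 - 144*(-29)) = 10201/(41 - 144*(-29)) = 10201/(41 + 4176) = 10201/4217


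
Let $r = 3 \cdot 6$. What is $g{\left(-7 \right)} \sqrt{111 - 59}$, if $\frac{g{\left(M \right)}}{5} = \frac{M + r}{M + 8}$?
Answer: $110 \sqrt{13} \approx 396.61$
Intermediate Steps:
$r = 18$
$g{\left(M \right)} = \frac{5 \left(18 + M\right)}{8 + M}$ ($g{\left(M \right)} = 5 \frac{M + 18}{M + 8} = 5 \frac{18 + M}{8 + M} = \frac{5 \left(18 + M\right)}{8 + M}$)
$g{\left(-7 \right)} \sqrt{111 - 59} = \frac{5 \left(18 - 7\right)}{8 - 7} \sqrt{111 - 59} = 5 \cdot 1^{-1} \cdot 11 \sqrt{52} = 5 \cdot 1 \cdot 11 \cdot 2 \sqrt{13} = 55 \cdot 2 \sqrt{13} = 110 \sqrt{13}$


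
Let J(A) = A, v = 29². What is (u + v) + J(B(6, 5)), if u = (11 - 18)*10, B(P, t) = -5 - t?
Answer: 761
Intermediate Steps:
v = 841
u = -70 (u = -7*10 = -70)
(u + v) + J(B(6, 5)) = (-70 + 841) + (-5 - 1*5) = 771 + (-5 - 5) = 771 - 10 = 761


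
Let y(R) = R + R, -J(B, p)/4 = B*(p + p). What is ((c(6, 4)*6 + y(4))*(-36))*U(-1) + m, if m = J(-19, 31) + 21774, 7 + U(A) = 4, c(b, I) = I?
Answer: 29942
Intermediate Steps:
J(B, p) = -8*B*p (J(B, p) = -4*B*(p + p) = -4*B*2*p = -8*B*p)
U(A) = -3 (U(A) = -7 + 4 = -3)
y(R) = 2*R
m = 26486 (m = -8*(-19)*31 + 21774 = 4712 + 21774 = 26486)
((c(6, 4)*6 + y(4))*(-36))*U(-1) + m = ((4*6 + 2*4)*(-36))*(-3) + 26486 = ((24 + 8)*(-36))*(-3) + 26486 = (32*(-36))*(-3) + 26486 = -1152*(-3) + 26486 = 3456 + 26486 = 29942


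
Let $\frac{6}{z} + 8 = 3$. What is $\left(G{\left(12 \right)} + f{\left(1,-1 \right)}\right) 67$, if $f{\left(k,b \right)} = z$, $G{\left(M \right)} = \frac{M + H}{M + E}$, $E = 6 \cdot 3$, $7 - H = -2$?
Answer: $- \frac{67}{2} \approx -33.5$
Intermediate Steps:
$H = 9$ ($H = 7 - -2 = 7 + 2 = 9$)
$E = 18$
$z = - \frac{6}{5}$ ($z = \frac{6}{-8 + 3} = \frac{6}{-5} = 6 \left(- \frac{1}{5}\right) = - \frac{6}{5} \approx -1.2$)
$G{\left(M \right)} = \frac{9 + M}{18 + M}$ ($G{\left(M \right)} = \frac{M + 9}{M + 18} = \frac{9 + M}{18 + M}$)
$f{\left(k,b \right)} = - \frac{6}{5}$
$\left(G{\left(12 \right)} + f{\left(1,-1 \right)}\right) 67 = \left(\frac{9 + 12}{18 + 12} - \frac{6}{5}\right) 67 = \left(\frac{1}{30} \cdot 21 - \frac{6}{5}\right) 67 = \left(\frac{7}{10} - \frac{6}{5}\right) 67 = \left(- \frac{1}{2}\right) 67 = - \frac{67}{2}$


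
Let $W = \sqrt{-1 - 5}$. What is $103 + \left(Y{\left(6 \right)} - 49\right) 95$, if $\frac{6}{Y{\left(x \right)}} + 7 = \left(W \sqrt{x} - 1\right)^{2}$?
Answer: $- \frac{241921}{53} + \frac{190 i}{53} \approx -4564.5 + 3.5849 i$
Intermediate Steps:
$W = i \sqrt{6}$ ($W = \sqrt{-6} = i \sqrt{6} \approx 2.4495 i$)
$Y{\left(x \right)} = \frac{6}{-7 + \left(-1 + i \sqrt{6} \sqrt{x}\right)^{2}}$ ($Y{\left(x \right)} = \frac{6}{-7 + \left(i \sqrt{6} \sqrt{x} - 1\right)^{2}} = \frac{6}{-7 + \left(-1 + i \sqrt{6} \sqrt{x}\right)^{2}}$)
$103 + \left(Y{\left(6 \right)} - 49\right) 95 = 103 + \left(\frac{6}{-7 + \left(-1 + i \sqrt{6} \sqrt{6}\right)^{2}} - 49\right) 95 = 103 + \left(\frac{6}{-7 + \left(-1 + 6 i\right)^{2}} - 49\right) 95 = 103 + \left(-49 + \frac{6}{-7 + \left(-1 + 6 i\right)^{2}}\right) 95 = 103 - \left(4655 - \frac{570}{-7 + \left(-1 + 6 i\right)^{2}}\right) = -4552 + \frac{570}{-7 + \left(-1 + 6 i\right)^{2}}$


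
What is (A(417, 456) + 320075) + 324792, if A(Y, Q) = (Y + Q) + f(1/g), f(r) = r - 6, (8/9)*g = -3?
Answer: 17434810/27 ≈ 6.4573e+5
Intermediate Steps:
g = -27/8 (g = (9/8)*(-3) = -27/8 ≈ -3.3750)
f(r) = -6 + r
A(Y, Q) = -170/27 + Q + Y (A(Y, Q) = (Y + Q) + (-6 + 1/(-27/8)) = (Q + Y) + (-6 - 8/27) = (Q + Y) - 170/27 = -170/27 + Q + Y)
(A(417, 456) + 320075) + 324792 = ((-170/27 + 456 + 417) + 320075) + 324792 = (23401/27 + 320075) + 324792 = 8665426/27 + 324792 = 17434810/27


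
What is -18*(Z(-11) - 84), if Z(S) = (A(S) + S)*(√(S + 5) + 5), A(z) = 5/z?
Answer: 27972/11 + 2268*I*√6/11 ≈ 2542.9 + 505.04*I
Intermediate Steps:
Z(S) = (5 + √(5 + S))*(S + 5/S) (Z(S) = (5/S + S)*(√(S + 5) + 5) = (S + 5/S)*(√(5 + S) + 5) = (S + 5/S)*(5 + √(5 + S)) = (5 + √(5 + S))*(S + 5/S))
-18*(Z(-11) - 84) = -18*((25 + 5*√(5 - 11) + (-11)²*(5 + √(5 - 11)))/(-11) - 84) = -18*(-(25 + 5*√(-6) + 121*(5 + √(-6)))/11 - 84) = -18*(-(25 + 5*(I*√6) + 121*(5 + I*√6))/11 - 84) = -18*(-(25 + 5*I*√6 + (605 + 121*I*√6))/11 - 84) = -18*(-(630 + 126*I*√6)/11 - 84) = -18*((-630/11 - 126*I*√6/11) - 84) = -18*(-1554/11 - 126*I*√6/11) = 27972/11 + 2268*I*√6/11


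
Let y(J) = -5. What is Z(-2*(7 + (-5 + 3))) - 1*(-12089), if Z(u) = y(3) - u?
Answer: 12094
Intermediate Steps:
Z(u) = -5 - u
Z(-2*(7 + (-5 + 3))) - 1*(-12089) = (-5 - (-2)*(7 + (-5 + 3))) - 1*(-12089) = (-5 - (-2)*(7 - 2)) + 12089 = (-5 - (-2)*5) + 12089 = (-5 - 1*(-10)) + 12089 = (-5 + 10) + 12089 = 5 + 12089 = 12094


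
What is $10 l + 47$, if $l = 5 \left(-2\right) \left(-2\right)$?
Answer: $247$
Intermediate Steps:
$l = 20$ ($l = \left(-10\right) \left(-2\right) = 20$)
$10 l + 47 = 10 \cdot 20 + 47 = 200 + 47 = 247$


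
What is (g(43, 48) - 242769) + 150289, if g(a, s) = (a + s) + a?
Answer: -92346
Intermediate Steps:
g(a, s) = s + 2*a
(g(43, 48) - 242769) + 150289 = ((48 + 2*43) - 242769) + 150289 = ((48 + 86) - 242769) + 150289 = (134 - 242769) + 150289 = -242635 + 150289 = -92346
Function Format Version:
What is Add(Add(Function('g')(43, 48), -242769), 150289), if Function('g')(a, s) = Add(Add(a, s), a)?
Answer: -92346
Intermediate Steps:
Function('g')(a, s) = Add(s, Mul(2, a))
Add(Add(Function('g')(43, 48), -242769), 150289) = Add(Add(Add(48, Mul(2, 43)), -242769), 150289) = Add(Add(Add(48, 86), -242769), 150289) = Add(Add(134, -242769), 150289) = Add(-242635, 150289) = -92346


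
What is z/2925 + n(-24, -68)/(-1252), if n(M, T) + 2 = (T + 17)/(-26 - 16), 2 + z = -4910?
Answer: -86065361/51269400 ≈ -1.6787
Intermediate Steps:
z = -4912 (z = -2 - 4910 = -4912)
n(M, T) = -101/42 - T/42 (n(M, T) = -2 + (T + 17)/(-26 - 16) = -2 + (17 + T)/(-42) = -2 + (17 + T)*(-1/42) = -2 + (-17/42 - T/42) = -101/42 - T/42)
z/2925 + n(-24, -68)/(-1252) = -4912/2925 + (-101/42 - 1/42*(-68))/(-1252) = -4912*1/2925 + (-101/42 + 34/21)*(-1/1252) = -4912/2925 - 11/14*(-1/1252) = -4912/2925 + 11/17528 = -86065361/51269400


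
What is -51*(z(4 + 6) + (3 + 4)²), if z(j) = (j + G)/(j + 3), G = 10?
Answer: -33507/13 ≈ -2577.5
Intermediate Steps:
z(j) = (10 + j)/(3 + j) (z(j) = (j + 10)/(j + 3) = (10 + j)/(3 + j))
-51*(z(4 + 6) + (3 + 4)²) = -51*((10 + (4 + 6))/(3 + (4 + 6)) + (3 + 4)²) = -51*((10 + 10)/(3 + 10) + 7²) = -51*(20/13 + 49) = -51*657/13 = -33507/13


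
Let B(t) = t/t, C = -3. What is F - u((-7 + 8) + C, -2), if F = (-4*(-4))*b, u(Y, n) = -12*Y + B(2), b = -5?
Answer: -105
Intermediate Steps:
B(t) = 1
u(Y, n) = 1 - 12*Y (u(Y, n) = -12*Y + 1 = 1 - 12*Y)
F = -80 (F = -4*(-4)*(-5) = 16*(-5) = -80)
F - u((-7 + 8) + C, -2) = -80 - (1 - 12*((-7 + 8) - 3)) = -80 - (1 - 12*(1 - 3)) = -80 - (1 - 12*(-2)) = -80 - (1 + 24) = -80 - 1*25 = -80 - 25 = -105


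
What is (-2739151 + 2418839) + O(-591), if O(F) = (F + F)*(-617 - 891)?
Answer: 1462144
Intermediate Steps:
O(F) = -3016*F (O(F) = (2*F)*(-1508) = -3016*F)
(-2739151 + 2418839) + O(-591) = (-2739151 + 2418839) - 3016*(-591) = -320312 + 1782456 = 1462144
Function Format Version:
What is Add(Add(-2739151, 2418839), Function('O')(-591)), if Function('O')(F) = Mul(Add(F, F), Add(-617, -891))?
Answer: 1462144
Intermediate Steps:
Function('O')(F) = Mul(-3016, F) (Function('O')(F) = Mul(Mul(2, F), -1508) = Mul(-3016, F))
Add(Add(-2739151, 2418839), Function('O')(-591)) = Add(Add(-2739151, 2418839), Mul(-3016, -591)) = Add(-320312, 1782456) = 1462144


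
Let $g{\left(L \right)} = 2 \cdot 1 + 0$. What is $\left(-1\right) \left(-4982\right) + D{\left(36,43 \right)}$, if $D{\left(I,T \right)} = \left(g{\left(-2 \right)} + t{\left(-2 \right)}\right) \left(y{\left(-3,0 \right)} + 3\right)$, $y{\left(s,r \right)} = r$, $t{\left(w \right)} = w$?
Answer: $4982$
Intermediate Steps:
$g{\left(L \right)} = 2$ ($g{\left(L \right)} = 2 + 0 = 2$)
$D{\left(I,T \right)} = 0$ ($D{\left(I,T \right)} = \left(2 - 2\right) \left(0 + 3\right) = 0 \cdot 3 = 0$)
$\left(-1\right) \left(-4982\right) + D{\left(36,43 \right)} = \left(-1\right) \left(-4982\right) + 0 = 4982 + 0 = 4982$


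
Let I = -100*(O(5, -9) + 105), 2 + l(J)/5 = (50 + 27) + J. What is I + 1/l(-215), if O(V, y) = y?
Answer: -6720001/700 ≈ -9600.0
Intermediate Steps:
l(J) = 375 + 5*J (l(J) = -10 + 5*((50 + 27) + J) = -10 + 5*(77 + J) = -10 + (385 + 5*J) = 375 + 5*J)
I = -9600 (I = -100*(-9 + 105) = -100*96 = -9600)
I + 1/l(-215) = -9600 + 1/(375 + 5*(-215)) = -9600 + 1/(375 - 1075) = -9600 + 1/(-700) = -9600 - 1/700 = -6720001/700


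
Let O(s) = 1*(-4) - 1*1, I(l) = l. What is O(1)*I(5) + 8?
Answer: -17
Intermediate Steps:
O(s) = -5 (O(s) = -4 - 1 = -5)
O(1)*I(5) + 8 = -5*5 + 8 = -25 + 8 = -17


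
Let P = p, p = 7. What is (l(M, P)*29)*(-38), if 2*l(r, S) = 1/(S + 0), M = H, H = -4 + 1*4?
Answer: -551/7 ≈ -78.714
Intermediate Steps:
H = 0 (H = -4 + 4 = 0)
M = 0
P = 7
l(r, S) = 1/(2*S) (l(r, S) = 1/(2*(S + 0)) = 1/(2*S))
(l(M, P)*29)*(-38) = (((½)/7)*29)*(-38) = (((½)*(⅐))*29)*(-38) = ((1/14)*29)*(-38) = (29/14)*(-38) = -551/7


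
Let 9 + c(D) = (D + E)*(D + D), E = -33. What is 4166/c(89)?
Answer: 4166/9959 ≈ 0.41831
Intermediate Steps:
c(D) = -9 + 2*D*(-33 + D) (c(D) = -9 + (D - 33)*(D + D) = -9 + (-33 + D)*(2*D) = -9 + 2*D*(-33 + D))
4166/c(89) = 4166/(-9 - 66*89 + 2*89**2) = 4166/(-9 - 5874 + 2*7921) = 4166/(-9 - 5874 + 15842) = 4166/9959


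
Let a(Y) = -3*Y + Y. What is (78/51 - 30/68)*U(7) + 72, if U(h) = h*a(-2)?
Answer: 1742/17 ≈ 102.47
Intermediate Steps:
a(Y) = -2*Y
U(h) = 4*h (U(h) = h*(-2*(-2)) = h*4 = 4*h)
(78/51 - 30/68)*U(7) + 72 = (78/51 - 30/68)*(4*7) + 72 = (78*(1/51) - 30*1/68)*28 + 72 = (26/17 - 15/34)*28 + 72 = (37/34)*28 + 72 = 518/17 + 72 = 1742/17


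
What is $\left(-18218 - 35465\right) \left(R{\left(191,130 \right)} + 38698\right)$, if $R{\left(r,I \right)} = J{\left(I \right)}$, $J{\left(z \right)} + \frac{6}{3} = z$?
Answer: $-2084296158$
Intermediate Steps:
$J{\left(z \right)} = -2 + z$
$R{\left(r,I \right)} = -2 + I$
$\left(-18218 - 35465\right) \left(R{\left(191,130 \right)} + 38698\right) = \left(-18218 - 35465\right) \left(\left(-2 + 130\right) + 38698\right) = - 53683 \left(128 + 38698\right) = \left(-53683\right) 38826 = -2084296158$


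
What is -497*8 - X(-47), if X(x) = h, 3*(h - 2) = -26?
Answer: -11908/3 ≈ -3969.3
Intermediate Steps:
h = -20/3 (h = 2 + (⅓)*(-26) = 2 - 26/3 = -20/3 ≈ -6.6667)
X(x) = -20/3
-497*8 - X(-47) = -497*8 - 1*(-20/3) = -3976 + 20/3 = -11908/3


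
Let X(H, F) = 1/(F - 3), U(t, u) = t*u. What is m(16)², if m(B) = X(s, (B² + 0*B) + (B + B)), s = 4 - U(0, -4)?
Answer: 1/81225 ≈ 1.2311e-5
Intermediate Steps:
s = 4 (s = 4 - 0*(-4) = 4 - 1*0 = 4 + 0 = 4)
X(H, F) = 1/(-3 + F)
m(B) = 1/(-3 + B² + 2*B) (m(B) = 1/(-3 + ((B² + 0*B) + (B + B))) = 1/(-3 + ((B² + 0) + 2*B)) = 1/(-3 + (B² + 2*B)) = 1/(-3 + B² + 2*B))
m(16)² = (1/(-3 + 16*(2 + 16)))² = (1/(-3 + 16*18))² = (1/(-3 + 288))² = (1/285)² = 1/81225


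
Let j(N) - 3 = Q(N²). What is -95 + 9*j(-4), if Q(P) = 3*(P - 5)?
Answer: 229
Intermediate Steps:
Q(P) = -15 + 3*P (Q(P) = 3*(-5 + P) = -15 + 3*P)
j(N) = -12 + 3*N² (j(N) = 3 + (-15 + 3*N²) = -12 + 3*N²)
-95 + 9*j(-4) = -95 + 9*(-12 + 3*(-4)²) = -95 + 9*(-12 + 3*16) = -95 + 9*(-12 + 48) = -95 + 9*36 = -95 + 324 = 229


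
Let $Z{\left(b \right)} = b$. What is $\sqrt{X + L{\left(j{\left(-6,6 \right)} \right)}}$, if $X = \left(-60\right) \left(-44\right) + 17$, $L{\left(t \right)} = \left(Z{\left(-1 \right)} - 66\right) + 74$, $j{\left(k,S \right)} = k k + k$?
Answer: $6 \sqrt{74} \approx 51.614$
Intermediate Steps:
$j{\left(k,S \right)} = k + k^{2}$ ($j{\left(k,S \right)} = k^{2} + k = k + k^{2}$)
$L{\left(t \right)} = 7$ ($L{\left(t \right)} = \left(-1 - 66\right) + 74 = -67 + 74 = 7$)
$X = 2657$ ($X = 2640 + 17 = 2657$)
$\sqrt{X + L{\left(j{\left(-6,6 \right)} \right)}} = \sqrt{2657 + 7} = \sqrt{2664} = 6 \sqrt{74}$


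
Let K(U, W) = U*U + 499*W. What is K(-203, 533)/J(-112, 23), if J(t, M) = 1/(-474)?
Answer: -145601424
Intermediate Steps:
J(t, M) = -1/474
K(U, W) = U² + 499*W
K(-203, 533)/J(-112, 23) = ((-203)² + 499*533)/(-1/474) = (41209 + 265967)*(-474) = 307176*(-474) = -145601424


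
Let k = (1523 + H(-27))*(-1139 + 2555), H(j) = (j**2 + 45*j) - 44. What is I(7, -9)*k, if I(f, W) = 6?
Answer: 8436528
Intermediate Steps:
H(j) = -44 + j**2 + 45*j
k = 1406088 (k = (1523 + (-44 + (-27)**2 + 45*(-27)))*(-1139 + 2555) = (1523 + (-44 + 729 - 1215))*1416 = (1523 - 530)*1416 = 993*1416 = 1406088)
I(7, -9)*k = 6*1406088 = 8436528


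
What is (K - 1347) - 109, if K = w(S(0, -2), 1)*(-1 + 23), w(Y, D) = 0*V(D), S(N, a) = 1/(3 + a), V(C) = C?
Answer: -1456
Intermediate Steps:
w(Y, D) = 0 (w(Y, D) = 0*D = 0)
K = 0 (K = 0*(-1 + 23) = 0*22 = 0)
(K - 1347) - 109 = (0 - 1347) - 109 = -1347 - 109 = -1456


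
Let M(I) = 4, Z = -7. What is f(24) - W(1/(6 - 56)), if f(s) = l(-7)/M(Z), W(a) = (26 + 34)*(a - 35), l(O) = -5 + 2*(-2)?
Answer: 41979/20 ≈ 2098.9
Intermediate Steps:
l(O) = -9 (l(O) = -5 - 4 = -9)
W(a) = -2100 + 60*a (W(a) = 60*(-35 + a) = -2100 + 60*a)
f(s) = -9/4
f(24) - W(1/(6 - 56)) = -9/4 - (-2100 + 60/(6 - 56)) = -9/4 - (-2100 + 60/(-50)) = -9/4 - (-2100 + 60*(-1/50)) = -9/4 - (-2100 - 6/5) = -9/4 - 1*(-10506/5) = -9/4 + 10506/5 = 41979/20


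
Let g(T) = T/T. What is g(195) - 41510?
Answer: -41509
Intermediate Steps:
g(T) = 1
g(195) - 41510 = 1 - 41510 = -41509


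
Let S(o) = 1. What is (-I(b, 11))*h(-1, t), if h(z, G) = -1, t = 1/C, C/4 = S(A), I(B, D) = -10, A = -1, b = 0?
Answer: -10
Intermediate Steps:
C = 4 (C = 4*1 = 4)
t = 1/4 ≈ 0.25000
(-I(b, 11))*h(-1, t) = -1*(-10)*(-1) = 10*(-1) = -10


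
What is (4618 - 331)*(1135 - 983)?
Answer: 651624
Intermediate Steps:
(4618 - 331)*(1135 - 983) = 4287*152 = 651624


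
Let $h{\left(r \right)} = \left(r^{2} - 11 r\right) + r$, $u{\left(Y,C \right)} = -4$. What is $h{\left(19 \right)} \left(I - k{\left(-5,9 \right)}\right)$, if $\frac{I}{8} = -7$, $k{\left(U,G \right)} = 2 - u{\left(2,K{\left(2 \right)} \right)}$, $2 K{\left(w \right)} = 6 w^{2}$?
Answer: $-10602$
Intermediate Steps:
$K{\left(w \right)} = 3 w^{2}$ ($K{\left(w \right)} = \frac{6 w^{2}}{2} = 3 w^{2}$)
$h{\left(r \right)} = r^{2} - 10 r$
$k{\left(U,G \right)} = 6$ ($k{\left(U,G \right)} = 2 - -4 = 2 + 4 = 6$)
$I = -56$ ($I = 8 \left(-7\right) = -56$)
$h{\left(19 \right)} \left(I - k{\left(-5,9 \right)}\right) = 19 \left(-10 + 19\right) \left(-56 - 6\right) = 19 \cdot 9 \left(-56 - 6\right) = 171 \left(-62\right) = -10602$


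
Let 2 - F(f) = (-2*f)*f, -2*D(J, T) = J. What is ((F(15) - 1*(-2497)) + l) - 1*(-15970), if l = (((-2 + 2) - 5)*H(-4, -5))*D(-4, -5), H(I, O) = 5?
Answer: 18869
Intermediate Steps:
D(J, T) = -J/2
F(f) = 2 + 2*f² (F(f) = 2 - (-2*f)*f = 2 - (-2)*f² = 2 + 2*f²)
l = -50 (l = (((-2 + 2) - 5)*5)*(-½*(-4)) = ((0 - 5)*5)*2 = -5*5*2 = -25*2 = -50)
((F(15) - 1*(-2497)) + l) - 1*(-15970) = (((2 + 2*15²) - 1*(-2497)) - 50) - 1*(-15970) = (((2 + 2*225) + 2497) - 50) + 15970 = (((2 + 450) + 2497) - 50) + 15970 = ((452 + 2497) - 50) + 15970 = (2949 - 50) + 15970 = 2899 + 15970 = 18869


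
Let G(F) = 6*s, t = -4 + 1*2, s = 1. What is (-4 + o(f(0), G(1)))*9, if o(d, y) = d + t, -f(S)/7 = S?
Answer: -54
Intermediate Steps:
t = -2 (t = -4 + 2 = -2)
f(S) = -7*S
G(F) = 6 (G(F) = 6*1 = 6)
o(d, y) = -2 + d (o(d, y) = d - 2 = -2 + d)
(-4 + o(f(0), G(1)))*9 = (-4 + (-2 - 7*0))*9 = (-4 + (-2 + 0))*9 = (-4 - 2)*9 = -6*9 = -54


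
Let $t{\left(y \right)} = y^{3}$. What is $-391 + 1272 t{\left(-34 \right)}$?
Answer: $-49995079$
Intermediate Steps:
$-391 + 1272 t{\left(-34 \right)} = -391 + 1272 \left(-34\right)^{3} = -391 + 1272 \left(-39304\right) = -391 - 49994688 = -49995079$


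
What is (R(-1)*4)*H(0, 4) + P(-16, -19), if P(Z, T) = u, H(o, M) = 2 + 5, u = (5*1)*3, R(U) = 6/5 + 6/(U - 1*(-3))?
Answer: 663/5 ≈ 132.60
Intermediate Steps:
R(U) = 6/5 + 6/(3 + U) (R(U) = 6*(⅕) + 6/(U + 3) = 6/5 + 6/(3 + U))
u = 15 (u = 5*3 = 15)
H(o, M) = 7
P(Z, T) = 15
(R(-1)*4)*H(0, 4) + P(-16, -19) = ((6*(8 - 1)/(5*(3 - 1)))*4)*7 + 15 = (((6/5)*7/2)*4)*7 + 15 = (((6/5)*(½)*7)*4)*7 + 15 = ((21/5)*4)*7 + 15 = (84/5)*7 + 15 = 588/5 + 15 = 663/5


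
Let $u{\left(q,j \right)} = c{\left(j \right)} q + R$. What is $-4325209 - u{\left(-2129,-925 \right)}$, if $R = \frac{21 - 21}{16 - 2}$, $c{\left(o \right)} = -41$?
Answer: $-4412498$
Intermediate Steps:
$R = 0$ ($R = \frac{0}{14} = 0 \cdot \frac{1}{14} = 0$)
$u{\left(q,j \right)} = - 41 q$ ($u{\left(q,j \right)} = - 41 q + 0 = - 41 q$)
$-4325209 - u{\left(-2129,-925 \right)} = -4325209 - \left(-41\right) \left(-2129\right) = -4325209 - 87289 = -4412498$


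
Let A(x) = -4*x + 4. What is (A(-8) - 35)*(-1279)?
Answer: -1279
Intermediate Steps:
A(x) = 4 - 4*x
(A(-8) - 35)*(-1279) = ((4 - 4*(-8)) - 35)*(-1279) = ((4 + 32) - 35)*(-1279) = (36 - 35)*(-1279) = 1*(-1279) = -1279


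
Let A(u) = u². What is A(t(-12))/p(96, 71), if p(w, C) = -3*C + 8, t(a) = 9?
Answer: -81/205 ≈ -0.39512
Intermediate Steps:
p(w, C) = 8 - 3*C
A(t(-12))/p(96, 71) = 9²/(8 - 3*71) = 81/(8 - 213) = 81/(-205) = 81*(-1/205) = -81/205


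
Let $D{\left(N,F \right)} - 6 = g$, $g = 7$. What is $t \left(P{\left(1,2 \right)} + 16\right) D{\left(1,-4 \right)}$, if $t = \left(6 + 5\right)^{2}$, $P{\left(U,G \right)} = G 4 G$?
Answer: $50336$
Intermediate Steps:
$D{\left(N,F \right)} = 13$ ($D{\left(N,F \right)} = 6 + 7 = 13$)
$P{\left(U,G \right)} = 4 G^{2}$ ($P{\left(U,G \right)} = 4 G G = 4 G^{2}$)
$t = 121$ ($t = 11^{2} = 121$)
$t \left(P{\left(1,2 \right)} + 16\right) D{\left(1,-4 \right)} = 121 \left(4 \cdot 2^{2} + 16\right) 13 = 121 \left(4 \cdot 4 + 16\right) 13 = 121 \left(16 + 16\right) 13 = 121 \cdot 32 \cdot 13 = 3872 \cdot 13 = 50336$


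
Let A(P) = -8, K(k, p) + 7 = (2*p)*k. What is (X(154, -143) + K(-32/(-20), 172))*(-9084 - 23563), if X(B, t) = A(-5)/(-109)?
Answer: -9669812871/545 ≈ -1.7743e+7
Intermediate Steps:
K(k, p) = -7 + 2*k*p (K(k, p) = -7 + (2*p)*k = -7 + 2*k*p)
X(B, t) = 8/109 (X(B, t) = -8/(-109) = -8*(-1/109) = 8/109)
(X(154, -143) + K(-32/(-20), 172))*(-9084 - 23563) = (8/109 + (-7 + 2*(-32/(-20))*172))*(-9084 - 23563) = (8/109 + (-7 + 2*(-32*(-1/20))*172))*(-32647) = (8/109 + (-7 + 2*(8/5)*172))*(-32647) = (8/109 + (-7 + 2752/5))*(-32647) = (8/109 + 2717/5)*(-32647) = (296193/545)*(-32647) = -9669812871/545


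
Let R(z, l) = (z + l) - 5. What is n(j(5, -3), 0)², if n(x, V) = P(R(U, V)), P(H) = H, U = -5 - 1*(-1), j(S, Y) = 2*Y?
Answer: 81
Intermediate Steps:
U = -4 (U = -5 + 1 = -4)
R(z, l) = -5 + l + z (R(z, l) = (l + z) - 5 = -5 + l + z)
n(x, V) = -9 + V (n(x, V) = -5 + V - 4 = -9 + V)
n(j(5, -3), 0)² = (-9 + 0)² = (-9)² = 81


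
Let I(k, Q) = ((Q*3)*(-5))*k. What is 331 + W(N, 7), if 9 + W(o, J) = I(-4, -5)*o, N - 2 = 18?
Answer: -5678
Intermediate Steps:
N = 20 (N = 2 + 18 = 20)
I(k, Q) = -15*Q*k (I(k, Q) = ((3*Q)*(-5))*k = (-15*Q)*k = -15*Q*k)
W(o, J) = -9 - 300*o (W(o, J) = -9 + (-15*(-5)*(-4))*o = -9 - 300*o)
331 + W(N, 7) = 331 + (-9 - 300*20) = 331 + (-9 - 6000) = 331 - 6009 = -5678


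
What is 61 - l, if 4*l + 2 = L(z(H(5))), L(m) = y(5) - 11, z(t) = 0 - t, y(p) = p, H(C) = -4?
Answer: 63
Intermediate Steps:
z(t) = -t
L(m) = -6 (L(m) = 5 - 11 = -6)
l = -2 (l = -½ + (¼)*(-6) = -½ - 3/2 = -2)
61 - l = 61 - 1*(-2) = 61 + 2 = 63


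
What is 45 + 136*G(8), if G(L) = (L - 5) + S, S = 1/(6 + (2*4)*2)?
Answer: 5051/11 ≈ 459.18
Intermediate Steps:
S = 1/22 (S = 1/(6 + 8*2) = 1/(6 + 16) = 1/22 ≈ 0.045455)
G(L) = -109/22 + L (G(L) = (L - 5) + 1/22 = (-5 + L) + 1/22 = -109/22 + L)
45 + 136*G(8) = 45 + 136*(-109/22 + 8) = 45 + 136*(67/22) = 45 + 4556/11 = 5051/11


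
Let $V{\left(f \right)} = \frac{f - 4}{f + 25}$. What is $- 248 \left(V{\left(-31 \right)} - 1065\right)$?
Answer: $\frac{788020}{3} \approx 2.6267 \cdot 10^{5}$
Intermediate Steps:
$V{\left(f \right)} = \frac{-4 + f}{25 + f}$
$- 248 \left(V{\left(-31 \right)} - 1065\right) = - 248 \left(\frac{-4 - 31}{25 - 31} - 1065\right) = - 248 \left(\frac{1}{-6} \left(-35\right) - 1065\right) = - 248 \left(\left(- \frac{1}{6}\right) \left(-35\right) - 1065\right) = - 248 \left(\frac{35}{6} - 1065\right) = \left(-248\right) \left(- \frac{6355}{6}\right) = \frac{788020}{3}$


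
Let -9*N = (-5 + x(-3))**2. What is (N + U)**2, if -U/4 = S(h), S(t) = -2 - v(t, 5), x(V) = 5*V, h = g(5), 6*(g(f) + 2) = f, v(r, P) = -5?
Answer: 258064/81 ≈ 3186.0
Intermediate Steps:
g(f) = -2 + f/6
h = -7/6 (h = -2 + (1/6)*5 = -2 + 5/6 = -7/6 ≈ -1.1667)
S(t) = 3 (S(t) = -2 - 1*(-5) = -2 + 5 = 3)
N = -400/9 (N = -(-5 + 5*(-3))**2/9 = -(-5 - 15)**2/9 = -1/9*(-20)**2 = -1/9*400 = -400/9 ≈ -44.444)
U = -12 (U = -4*3 = -12)
(N + U)**2 = (-400/9 - 12)**2 = (-508/9)**2 = 258064/81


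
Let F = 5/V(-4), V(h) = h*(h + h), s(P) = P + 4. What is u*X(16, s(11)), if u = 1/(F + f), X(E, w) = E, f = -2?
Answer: -512/59 ≈ -8.6780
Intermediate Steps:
s(P) = 4 + P
V(h) = 2*h² (V(h) = h*(2*h) = 2*h²)
F = 5/32 (F = 5/((2*(-4)²)) = 5/((2*16)) = 5/32 ≈ 0.15625)
u = -32/59 (u = 1/(5/32 - 2) = 1/(-59/32) = -32/59 ≈ -0.54237)
u*X(16, s(11)) = -32/59*16 = -512/59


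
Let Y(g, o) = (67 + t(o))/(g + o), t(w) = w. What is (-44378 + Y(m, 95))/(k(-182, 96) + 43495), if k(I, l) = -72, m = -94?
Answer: -44216/43423 ≈ -1.0183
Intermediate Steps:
Y(g, o) = (67 + o)/(g + o)
(-44378 + Y(m, 95))/(k(-182, 96) + 43495) = (-44378 + (67 + 95)/(-94 + 95))/(-72 + 43495) = (-44378 + 162/1)/43423 = (-44378 + 1*162)*(1/43423) = (-44378 + 162)*(1/43423) = -44216*1/43423 = -44216/43423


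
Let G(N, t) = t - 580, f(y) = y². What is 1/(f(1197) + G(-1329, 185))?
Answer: 1/1432414 ≈ 6.9812e-7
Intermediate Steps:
G(N, t) = -580 + t
1/(f(1197) + G(-1329, 185)) = 1/(1197² + (-580 + 185)) = 1/(1432809 - 395) = 1/1432414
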